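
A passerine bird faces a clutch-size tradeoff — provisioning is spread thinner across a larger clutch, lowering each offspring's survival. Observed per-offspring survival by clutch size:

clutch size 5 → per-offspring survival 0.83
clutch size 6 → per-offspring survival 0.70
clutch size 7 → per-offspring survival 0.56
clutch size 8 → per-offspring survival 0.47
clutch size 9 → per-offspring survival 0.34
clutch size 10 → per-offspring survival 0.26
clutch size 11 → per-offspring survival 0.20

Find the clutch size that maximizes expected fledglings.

Expected fledglings = c × s(c):
  c=5: 5 × 0.83 = 4.150
  c=6: 6 × 0.70 = 4.200
  c=7: 7 × 0.56 = 3.920
  c=8: 8 × 0.47 = 3.760
  c=9: 9 × 0.34 = 3.060
  c=10: 10 × 0.26 = 2.600
  c=11: 11 × 0.20 = 2.200
Maximum at c = 6 (4.200 fledglings).

6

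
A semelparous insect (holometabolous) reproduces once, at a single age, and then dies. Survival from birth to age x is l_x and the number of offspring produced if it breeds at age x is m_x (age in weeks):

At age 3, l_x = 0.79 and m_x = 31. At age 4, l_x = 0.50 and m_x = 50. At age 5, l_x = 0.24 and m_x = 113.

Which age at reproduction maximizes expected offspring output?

Expected offspring if breeding at age x = l_x × m_x:
  age 3: 0.79 × 31 = 24.490
  age 4: 0.50 × 50 = 25.000
  age 5: 0.24 × 113 = 27.120
Maximum at age 5 (27.120).

5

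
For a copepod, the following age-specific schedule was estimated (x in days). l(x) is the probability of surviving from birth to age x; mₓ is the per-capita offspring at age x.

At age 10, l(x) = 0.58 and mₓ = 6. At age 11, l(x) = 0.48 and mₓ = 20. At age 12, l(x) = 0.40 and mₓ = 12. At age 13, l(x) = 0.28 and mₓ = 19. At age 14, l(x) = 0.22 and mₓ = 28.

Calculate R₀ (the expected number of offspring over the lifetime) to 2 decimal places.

29.36

R₀ = Σ l(x) mₓ:
  age 10: 0.58 × 6 = 3.4800
  age 11: 0.48 × 20 = 9.6000
  age 12: 0.40 × 12 = 4.8000
  age 13: 0.28 × 19 = 5.3200
  age 14: 0.22 × 28 = 6.1600
R₀ = 3.4800 + 9.6000 + 4.8000 + 5.3200 + 6.1600 = 29.3600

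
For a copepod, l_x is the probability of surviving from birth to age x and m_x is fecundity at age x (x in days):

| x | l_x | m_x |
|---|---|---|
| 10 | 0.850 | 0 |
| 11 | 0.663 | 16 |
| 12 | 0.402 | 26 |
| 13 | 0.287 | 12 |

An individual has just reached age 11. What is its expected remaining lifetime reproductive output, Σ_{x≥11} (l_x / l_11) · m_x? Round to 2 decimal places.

36.96

l_11 = 0.663. Conditional survival from age 11 to x is l_x / l_11.
  x=11: (0.663/0.663) × 16 = 16.0000
  x=12: (0.402/0.663) × 26 = 15.7647
  x=13: (0.287/0.663) × 12 = 5.1946
Sum = 16.0000 + 15.7647 + 5.1946 = 36.9593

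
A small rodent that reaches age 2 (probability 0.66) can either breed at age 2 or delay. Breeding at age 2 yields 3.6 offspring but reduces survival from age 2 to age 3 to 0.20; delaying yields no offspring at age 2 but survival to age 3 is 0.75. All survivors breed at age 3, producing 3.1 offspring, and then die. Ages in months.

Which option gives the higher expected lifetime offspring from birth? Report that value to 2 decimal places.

breed at age 2: R₀ = 0.66 × (3.6 + 0.20 × 3.1) = 0.66 × 4.2200 = 2.7852
delay to age 3: R₀ = 0.66 × (0.75 × 3.1) = 0.66 × 2.3250 = 1.5345
Higher: breed at age 2 (2.7852).

2.79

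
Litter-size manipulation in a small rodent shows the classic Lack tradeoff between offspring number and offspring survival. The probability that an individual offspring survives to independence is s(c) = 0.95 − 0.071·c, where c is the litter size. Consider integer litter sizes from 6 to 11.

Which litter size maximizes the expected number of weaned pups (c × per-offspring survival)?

Expected weaned pups = c × s(c):
  c=6: 6 × 0.524 = 3.144
  c=7: 7 × 0.453 = 3.171
  c=8: 8 × 0.382 = 3.056
  c=9: 9 × 0.311 = 2.799
  c=10: 10 × 0.240 = 2.400
  c=11: 11 × 0.169 = 1.859
Maximum at c = 7 (3.171 weaned pups).

7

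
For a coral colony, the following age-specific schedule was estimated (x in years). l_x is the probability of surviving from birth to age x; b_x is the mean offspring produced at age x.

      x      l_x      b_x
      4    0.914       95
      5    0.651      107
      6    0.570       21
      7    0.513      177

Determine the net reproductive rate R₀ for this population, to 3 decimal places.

R₀ = Σ l_x b_x:
  age 4: 0.914 × 95 = 86.8300
  age 5: 0.651 × 107 = 69.6570
  age 6: 0.570 × 21 = 11.9700
  age 7: 0.513 × 177 = 90.8010
R₀ = 86.8300 + 69.6570 + 11.9700 + 90.8010 = 259.2580

259.258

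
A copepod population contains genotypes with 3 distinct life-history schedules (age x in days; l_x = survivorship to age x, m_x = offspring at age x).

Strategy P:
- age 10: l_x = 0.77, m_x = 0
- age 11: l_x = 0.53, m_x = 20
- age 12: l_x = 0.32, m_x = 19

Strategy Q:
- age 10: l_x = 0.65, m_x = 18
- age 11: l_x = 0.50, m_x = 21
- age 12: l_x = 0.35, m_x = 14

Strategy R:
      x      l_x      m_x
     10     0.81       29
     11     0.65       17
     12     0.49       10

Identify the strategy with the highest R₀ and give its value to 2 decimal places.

39.44

Strategy P: R₀ = 0.77×0 + 0.53×20 + 0.32×19 = 16.6800
Strategy Q: R₀ = 0.65×18 + 0.50×21 + 0.35×14 = 27.1000
Strategy R: R₀ = 0.81×29 + 0.65×17 + 0.49×10 = 39.4400
Highest R₀: strategy R with 39.4400.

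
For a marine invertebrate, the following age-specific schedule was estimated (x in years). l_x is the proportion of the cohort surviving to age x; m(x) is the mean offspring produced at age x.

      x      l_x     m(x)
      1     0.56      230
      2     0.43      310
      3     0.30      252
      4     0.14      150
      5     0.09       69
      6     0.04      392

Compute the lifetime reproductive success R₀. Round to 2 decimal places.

R₀ = Σ l_x m(x):
  age 1: 0.56 × 230 = 128.8000
  age 2: 0.43 × 310 = 133.3000
  age 3: 0.30 × 252 = 75.6000
  age 4: 0.14 × 150 = 21.0000
  age 5: 0.09 × 69 = 6.2100
  age 6: 0.04 × 392 = 15.6800
R₀ = 128.8000 + 133.3000 + 75.6000 + 21.0000 + 6.2100 + 15.6800 = 380.5900

380.59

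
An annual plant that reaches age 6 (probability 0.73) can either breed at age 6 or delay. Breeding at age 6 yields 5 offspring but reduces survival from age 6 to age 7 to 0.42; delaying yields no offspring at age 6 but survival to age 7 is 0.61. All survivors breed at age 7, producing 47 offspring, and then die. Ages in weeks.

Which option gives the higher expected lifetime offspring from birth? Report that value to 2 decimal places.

20.93

breed at age 6: R₀ = 0.73 × (5 + 0.42 × 47) = 0.73 × 24.7400 = 18.0602
delay to age 7: R₀ = 0.73 × (0.61 × 47) = 0.73 × 28.6700 = 20.9291
Higher: delay to age 7 (20.9291).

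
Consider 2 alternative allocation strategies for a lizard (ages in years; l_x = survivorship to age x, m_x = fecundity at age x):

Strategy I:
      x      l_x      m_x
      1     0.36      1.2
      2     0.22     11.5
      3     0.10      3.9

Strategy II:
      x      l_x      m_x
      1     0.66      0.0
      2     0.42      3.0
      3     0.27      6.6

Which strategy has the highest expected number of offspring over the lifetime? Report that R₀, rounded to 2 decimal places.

Strategy I: R₀ = 0.36×1.2 + 0.22×11.5 + 0.10×3.9 = 3.3520
Strategy II: R₀ = 0.66×0.0 + 0.42×3.0 + 0.27×6.6 = 3.0420
Highest R₀: strategy I with 3.3520.

3.35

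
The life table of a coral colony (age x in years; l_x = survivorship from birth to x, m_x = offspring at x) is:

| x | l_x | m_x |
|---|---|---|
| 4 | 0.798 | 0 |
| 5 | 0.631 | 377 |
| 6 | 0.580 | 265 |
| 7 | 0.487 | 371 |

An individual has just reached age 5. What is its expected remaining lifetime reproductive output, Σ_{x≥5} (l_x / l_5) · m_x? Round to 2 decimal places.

l_5 = 0.631. Conditional survival from age 5 to x is l_x / l_5.
  x=5: (0.631/0.631) × 377 = 377.0000
  x=6: (0.580/0.631) × 265 = 243.5816
  x=7: (0.487/0.631) × 371 = 286.3344
Sum = 377.0000 + 243.5816 + 286.3344 = 906.9160

906.92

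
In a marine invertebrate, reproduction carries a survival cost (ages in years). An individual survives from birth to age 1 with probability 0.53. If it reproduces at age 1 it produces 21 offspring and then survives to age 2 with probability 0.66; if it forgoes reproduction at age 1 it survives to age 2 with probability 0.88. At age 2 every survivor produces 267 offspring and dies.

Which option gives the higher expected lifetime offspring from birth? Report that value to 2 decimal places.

breed at age 1: R₀ = 0.53 × (21 + 0.66 × 267) = 0.53 × 197.2200 = 104.5266
delay to age 2: R₀ = 0.53 × (0.88 × 267) = 0.53 × 234.9600 = 124.5288
Higher: delay to age 2 (124.5288).

124.53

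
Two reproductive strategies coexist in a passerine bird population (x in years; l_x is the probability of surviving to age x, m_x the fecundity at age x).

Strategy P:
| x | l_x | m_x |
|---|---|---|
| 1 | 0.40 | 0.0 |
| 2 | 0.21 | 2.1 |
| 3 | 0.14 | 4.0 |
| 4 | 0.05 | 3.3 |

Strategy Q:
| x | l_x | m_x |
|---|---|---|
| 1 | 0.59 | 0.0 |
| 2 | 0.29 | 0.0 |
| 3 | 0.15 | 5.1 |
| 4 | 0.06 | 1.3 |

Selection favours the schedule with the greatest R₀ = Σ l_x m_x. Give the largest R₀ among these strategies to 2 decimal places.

1.17

Strategy P: R₀ = 0.40×0.0 + 0.21×2.1 + 0.14×4.0 + 0.05×3.3 = 1.1660
Strategy Q: R₀ = 0.59×0.0 + 0.29×0.0 + 0.15×5.1 + 0.06×1.3 = 0.8430
Highest R₀: strategy P with 1.1660.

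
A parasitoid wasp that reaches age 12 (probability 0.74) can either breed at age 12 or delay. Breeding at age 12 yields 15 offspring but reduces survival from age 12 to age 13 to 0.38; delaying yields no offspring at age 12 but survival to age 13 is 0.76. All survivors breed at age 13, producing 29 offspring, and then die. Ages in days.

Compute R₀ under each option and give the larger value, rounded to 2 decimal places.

breed at age 12: R₀ = 0.74 × (15 + 0.38 × 29) = 0.74 × 26.0200 = 19.2548
delay to age 13: R₀ = 0.74 × (0.76 × 29) = 0.74 × 22.0400 = 16.3096
Higher: breed at age 12 (19.2548).

19.25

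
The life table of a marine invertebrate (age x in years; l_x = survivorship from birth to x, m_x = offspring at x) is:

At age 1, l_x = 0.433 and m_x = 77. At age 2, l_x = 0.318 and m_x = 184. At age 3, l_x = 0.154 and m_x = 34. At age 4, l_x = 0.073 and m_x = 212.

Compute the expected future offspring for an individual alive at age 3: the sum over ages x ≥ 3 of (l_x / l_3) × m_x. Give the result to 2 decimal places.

l_3 = 0.154. Conditional survival from age 3 to x is l_x / l_3.
  x=3: (0.154/0.154) × 34 = 34.0000
  x=4: (0.073/0.154) × 212 = 100.4935
Sum = 34.0000 + 100.4935 = 134.4935

134.49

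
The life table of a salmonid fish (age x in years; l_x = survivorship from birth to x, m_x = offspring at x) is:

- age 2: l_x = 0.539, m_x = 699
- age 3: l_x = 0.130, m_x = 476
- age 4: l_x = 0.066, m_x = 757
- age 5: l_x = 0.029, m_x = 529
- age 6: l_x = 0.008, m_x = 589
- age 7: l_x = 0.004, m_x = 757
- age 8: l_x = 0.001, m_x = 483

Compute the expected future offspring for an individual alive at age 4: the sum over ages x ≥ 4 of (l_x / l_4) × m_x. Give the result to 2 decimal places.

l_4 = 0.066. Conditional survival from age 4 to x is l_x / l_4.
  x=4: (0.066/0.066) × 757 = 757.0000
  x=5: (0.029/0.066) × 529 = 232.4394
  x=6: (0.008/0.066) × 589 = 71.3939
  x=7: (0.004/0.066) × 757 = 45.8788
  x=8: (0.001/0.066) × 483 = 7.3182
Sum = 757.0000 + 232.4394 + 71.3939 + 45.8788 + 7.3182 = 1114.0303

1114.03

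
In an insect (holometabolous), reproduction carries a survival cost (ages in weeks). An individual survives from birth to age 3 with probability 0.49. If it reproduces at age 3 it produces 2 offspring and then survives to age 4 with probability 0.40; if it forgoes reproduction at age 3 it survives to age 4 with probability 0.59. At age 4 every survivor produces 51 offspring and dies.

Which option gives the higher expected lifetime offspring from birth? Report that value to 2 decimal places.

breed at age 3: R₀ = 0.49 × (2 + 0.40 × 51) = 0.49 × 22.4000 = 10.9760
delay to age 4: R₀ = 0.49 × (0.59 × 51) = 0.49 × 30.0900 = 14.7441
Higher: delay to age 4 (14.7441).

14.74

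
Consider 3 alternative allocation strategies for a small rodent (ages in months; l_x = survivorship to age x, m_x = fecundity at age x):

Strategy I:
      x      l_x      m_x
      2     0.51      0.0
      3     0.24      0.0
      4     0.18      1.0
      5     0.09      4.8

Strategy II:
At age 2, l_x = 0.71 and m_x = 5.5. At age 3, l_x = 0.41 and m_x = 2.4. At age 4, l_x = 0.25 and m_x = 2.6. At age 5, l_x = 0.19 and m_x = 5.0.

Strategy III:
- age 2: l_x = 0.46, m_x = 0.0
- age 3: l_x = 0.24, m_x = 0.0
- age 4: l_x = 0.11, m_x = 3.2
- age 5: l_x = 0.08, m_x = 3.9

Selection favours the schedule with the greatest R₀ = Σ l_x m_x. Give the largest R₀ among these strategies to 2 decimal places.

Strategy I: R₀ = 0.51×0.0 + 0.24×0.0 + 0.18×1.0 + 0.09×4.8 = 0.6120
Strategy II: R₀ = 0.71×5.5 + 0.41×2.4 + 0.25×2.6 + 0.19×5.0 = 6.4890
Strategy III: R₀ = 0.46×0.0 + 0.24×0.0 + 0.11×3.2 + 0.08×3.9 = 0.6640
Highest R₀: strategy II with 6.4890.

6.49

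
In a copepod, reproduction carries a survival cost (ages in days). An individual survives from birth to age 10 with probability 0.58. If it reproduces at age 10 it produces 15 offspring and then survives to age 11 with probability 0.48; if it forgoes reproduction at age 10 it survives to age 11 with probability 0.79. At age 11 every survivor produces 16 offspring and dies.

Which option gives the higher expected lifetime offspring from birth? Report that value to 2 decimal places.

breed at age 10: R₀ = 0.58 × (15 + 0.48 × 16) = 0.58 × 22.6800 = 13.1544
delay to age 11: R₀ = 0.58 × (0.79 × 16) = 0.58 × 12.6400 = 7.3312
Higher: breed at age 10 (13.1544).

13.15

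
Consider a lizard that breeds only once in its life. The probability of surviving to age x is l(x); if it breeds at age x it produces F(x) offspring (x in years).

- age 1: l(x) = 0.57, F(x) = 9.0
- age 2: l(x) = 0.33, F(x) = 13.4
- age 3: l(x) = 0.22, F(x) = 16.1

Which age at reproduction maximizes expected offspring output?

Expected offspring if breeding at age x = l(x) × F(x):
  age 1: 0.57 × 9.0 = 5.130
  age 2: 0.33 × 13.4 = 4.422
  age 3: 0.22 × 16.1 = 3.542
Maximum at age 1 (5.130).

1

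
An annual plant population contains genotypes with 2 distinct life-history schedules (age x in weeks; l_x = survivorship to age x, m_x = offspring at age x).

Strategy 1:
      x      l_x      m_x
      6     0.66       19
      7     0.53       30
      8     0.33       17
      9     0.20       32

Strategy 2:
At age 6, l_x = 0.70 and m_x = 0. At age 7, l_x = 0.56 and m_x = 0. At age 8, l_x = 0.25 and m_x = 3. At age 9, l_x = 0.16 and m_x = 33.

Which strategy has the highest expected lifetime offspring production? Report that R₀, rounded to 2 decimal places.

Strategy 1: R₀ = 0.66×19 + 0.53×30 + 0.33×17 + 0.20×32 = 40.4500
Strategy 2: R₀ = 0.70×0 + 0.56×0 + 0.25×3 + 0.16×33 = 6.0300
Highest R₀: strategy 1 with 40.4500.

40.45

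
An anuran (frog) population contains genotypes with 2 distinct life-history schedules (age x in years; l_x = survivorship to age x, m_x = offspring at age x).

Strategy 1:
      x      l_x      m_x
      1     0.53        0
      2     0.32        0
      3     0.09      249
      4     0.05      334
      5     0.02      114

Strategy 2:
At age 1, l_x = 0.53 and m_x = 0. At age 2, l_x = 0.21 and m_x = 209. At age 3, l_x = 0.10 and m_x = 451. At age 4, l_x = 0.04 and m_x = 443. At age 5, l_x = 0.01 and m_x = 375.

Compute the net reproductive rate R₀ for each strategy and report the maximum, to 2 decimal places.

Strategy 1: R₀ = 0.53×0 + 0.32×0 + 0.09×249 + 0.05×334 + 0.02×114 = 41.3900
Strategy 2: R₀ = 0.53×0 + 0.21×209 + 0.10×451 + 0.04×443 + 0.01×375 = 110.4600
Highest R₀: strategy 2 with 110.4600.

110.46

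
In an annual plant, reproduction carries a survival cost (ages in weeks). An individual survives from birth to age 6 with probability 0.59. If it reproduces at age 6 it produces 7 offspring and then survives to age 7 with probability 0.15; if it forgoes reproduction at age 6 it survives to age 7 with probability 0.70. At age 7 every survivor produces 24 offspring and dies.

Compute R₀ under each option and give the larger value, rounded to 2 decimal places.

9.91

breed at age 6: R₀ = 0.59 × (7 + 0.15 × 24) = 0.59 × 10.6000 = 6.2540
delay to age 7: R₀ = 0.59 × (0.70 × 24) = 0.59 × 16.8000 = 9.9120
Higher: delay to age 7 (9.9120).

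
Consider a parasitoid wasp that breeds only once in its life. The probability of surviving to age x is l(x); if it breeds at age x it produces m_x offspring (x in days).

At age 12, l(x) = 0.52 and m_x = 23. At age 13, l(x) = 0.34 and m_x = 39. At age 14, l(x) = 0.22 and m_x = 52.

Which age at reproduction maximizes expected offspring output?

13

Expected offspring if breeding at age x = l(x) × m_x:
  age 12: 0.52 × 23 = 11.960
  age 13: 0.34 × 39 = 13.260
  age 14: 0.22 × 52 = 11.440
Maximum at age 13 (13.260).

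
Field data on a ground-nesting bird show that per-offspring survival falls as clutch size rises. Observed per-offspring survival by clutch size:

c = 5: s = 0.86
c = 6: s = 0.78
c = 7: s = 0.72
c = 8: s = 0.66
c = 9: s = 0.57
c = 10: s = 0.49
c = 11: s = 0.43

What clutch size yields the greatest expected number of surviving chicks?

Expected surviving chicks = c × s(c):
  c=5: 5 × 0.86 = 4.300
  c=6: 6 × 0.78 = 4.680
  c=7: 7 × 0.72 = 5.040
  c=8: 8 × 0.66 = 5.280
  c=9: 9 × 0.57 = 5.130
  c=10: 10 × 0.49 = 4.900
  c=11: 11 × 0.43 = 4.730
Maximum at c = 8 (5.280 surviving chicks).

8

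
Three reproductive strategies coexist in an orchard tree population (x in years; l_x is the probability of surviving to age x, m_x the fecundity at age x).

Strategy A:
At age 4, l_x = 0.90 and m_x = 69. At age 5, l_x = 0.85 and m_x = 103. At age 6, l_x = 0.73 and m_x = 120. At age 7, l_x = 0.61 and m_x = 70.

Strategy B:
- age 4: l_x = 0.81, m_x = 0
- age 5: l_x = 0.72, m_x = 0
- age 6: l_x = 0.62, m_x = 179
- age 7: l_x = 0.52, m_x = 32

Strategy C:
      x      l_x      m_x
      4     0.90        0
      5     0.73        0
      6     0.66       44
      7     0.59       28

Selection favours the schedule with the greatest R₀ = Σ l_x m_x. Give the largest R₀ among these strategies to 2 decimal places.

279.95

Strategy A: R₀ = 0.90×69 + 0.85×103 + 0.73×120 + 0.61×70 = 279.9500
Strategy B: R₀ = 0.81×0 + 0.72×0 + 0.62×179 + 0.52×32 = 127.6200
Strategy C: R₀ = 0.90×0 + 0.73×0 + 0.66×44 + 0.59×28 = 45.5600
Highest R₀: strategy A with 279.9500.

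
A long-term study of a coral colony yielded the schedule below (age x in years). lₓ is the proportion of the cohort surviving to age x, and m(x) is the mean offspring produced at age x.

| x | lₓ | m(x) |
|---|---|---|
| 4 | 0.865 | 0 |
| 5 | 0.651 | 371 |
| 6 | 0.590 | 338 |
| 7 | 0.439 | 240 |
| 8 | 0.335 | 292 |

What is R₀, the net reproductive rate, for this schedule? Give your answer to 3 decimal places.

644.121

R₀ = Σ lₓ m(x):
  age 4: 0.865 × 0 = 0.0000
  age 5: 0.651 × 371 = 241.5210
  age 6: 0.590 × 338 = 199.4200
  age 7: 0.439 × 240 = 105.3600
  age 8: 0.335 × 292 = 97.8200
R₀ = 0.0000 + 241.5210 + 199.4200 + 105.3600 + 97.8200 = 644.1210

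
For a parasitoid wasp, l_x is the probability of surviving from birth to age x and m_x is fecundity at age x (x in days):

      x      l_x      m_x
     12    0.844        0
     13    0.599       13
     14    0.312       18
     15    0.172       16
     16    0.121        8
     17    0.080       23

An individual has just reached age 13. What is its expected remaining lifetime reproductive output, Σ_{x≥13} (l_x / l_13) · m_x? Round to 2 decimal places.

l_13 = 0.599. Conditional survival from age 13 to x is l_x / l_13.
  x=13: (0.599/0.599) × 13 = 13.0000
  x=14: (0.312/0.599) × 18 = 9.3756
  x=15: (0.172/0.599) × 16 = 4.5943
  x=16: (0.121/0.599) × 8 = 1.6160
  x=17: (0.080/0.599) × 23 = 3.0718
Sum = 13.0000 + 9.3756 + 4.5943 + 1.6160 + 3.0718 = 31.6578

31.66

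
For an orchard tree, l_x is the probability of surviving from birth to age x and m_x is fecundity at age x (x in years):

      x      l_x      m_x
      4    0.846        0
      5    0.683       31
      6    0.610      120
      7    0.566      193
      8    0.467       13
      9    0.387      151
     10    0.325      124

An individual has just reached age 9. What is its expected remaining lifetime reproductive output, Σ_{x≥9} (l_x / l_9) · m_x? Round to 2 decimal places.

l_9 = 0.387. Conditional survival from age 9 to x is l_x / l_9.
  x=9: (0.387/0.387) × 151 = 151.0000
  x=10: (0.325/0.387) × 124 = 104.1344
Sum = 151.0000 + 104.1344 = 255.1344

255.13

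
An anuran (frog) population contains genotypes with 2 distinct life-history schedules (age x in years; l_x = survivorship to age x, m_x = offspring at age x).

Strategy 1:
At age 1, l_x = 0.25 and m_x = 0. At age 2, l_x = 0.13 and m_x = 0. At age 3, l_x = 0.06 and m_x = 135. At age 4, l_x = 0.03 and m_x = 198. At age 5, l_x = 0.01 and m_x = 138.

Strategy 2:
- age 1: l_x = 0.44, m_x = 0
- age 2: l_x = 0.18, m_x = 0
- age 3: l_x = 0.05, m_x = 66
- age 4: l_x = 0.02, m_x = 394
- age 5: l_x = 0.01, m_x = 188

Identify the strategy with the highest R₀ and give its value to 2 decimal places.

Strategy 1: R₀ = 0.25×0 + 0.13×0 + 0.06×135 + 0.03×198 + 0.01×138 = 15.4200
Strategy 2: R₀ = 0.44×0 + 0.18×0 + 0.05×66 + 0.02×394 + 0.01×188 = 13.0600
Highest R₀: strategy 1 with 15.4200.

15.42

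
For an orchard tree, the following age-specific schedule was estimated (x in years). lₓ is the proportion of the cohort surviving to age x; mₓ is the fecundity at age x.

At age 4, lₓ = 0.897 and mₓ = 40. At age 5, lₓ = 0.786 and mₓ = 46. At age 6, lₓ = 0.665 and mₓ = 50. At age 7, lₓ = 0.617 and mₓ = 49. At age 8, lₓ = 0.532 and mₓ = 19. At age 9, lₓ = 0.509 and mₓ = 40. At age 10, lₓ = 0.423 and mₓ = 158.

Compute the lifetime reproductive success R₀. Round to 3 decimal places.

232.821

R₀ = Σ lₓ mₓ:
  age 4: 0.897 × 40 = 35.8800
  age 5: 0.786 × 46 = 36.1560
  age 6: 0.665 × 50 = 33.2500
  age 7: 0.617 × 49 = 30.2330
  age 8: 0.532 × 19 = 10.1080
  age 9: 0.509 × 40 = 20.3600
  age 10: 0.423 × 158 = 66.8340
R₀ = 35.8800 + 36.1560 + 33.2500 + 30.2330 + 10.1080 + 20.3600 + 66.8340 = 232.8210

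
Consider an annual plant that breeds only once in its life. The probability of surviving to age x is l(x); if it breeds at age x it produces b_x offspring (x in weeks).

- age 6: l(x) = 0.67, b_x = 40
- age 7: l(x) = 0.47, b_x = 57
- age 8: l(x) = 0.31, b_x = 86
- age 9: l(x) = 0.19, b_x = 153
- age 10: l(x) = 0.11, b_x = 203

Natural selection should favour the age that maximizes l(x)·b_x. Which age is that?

9

Expected offspring if breeding at age x = l(x) × b_x:
  age 6: 0.67 × 40 = 26.800
  age 7: 0.47 × 57 = 26.790
  age 8: 0.31 × 86 = 26.660
  age 9: 0.19 × 153 = 29.070
  age 10: 0.11 × 203 = 22.330
Maximum at age 9 (29.070).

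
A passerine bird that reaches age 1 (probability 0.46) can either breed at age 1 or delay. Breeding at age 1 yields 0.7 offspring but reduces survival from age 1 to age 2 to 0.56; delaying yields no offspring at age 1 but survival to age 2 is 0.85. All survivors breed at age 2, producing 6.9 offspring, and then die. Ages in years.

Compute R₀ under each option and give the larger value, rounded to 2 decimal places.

breed at age 1: R₀ = 0.46 × (0.7 + 0.56 × 6.9) = 0.46 × 4.5640 = 2.0994
delay to age 2: R₀ = 0.46 × (0.85 × 6.9) = 0.46 × 5.8650 = 2.6979
Higher: delay to age 2 (2.6979).

2.70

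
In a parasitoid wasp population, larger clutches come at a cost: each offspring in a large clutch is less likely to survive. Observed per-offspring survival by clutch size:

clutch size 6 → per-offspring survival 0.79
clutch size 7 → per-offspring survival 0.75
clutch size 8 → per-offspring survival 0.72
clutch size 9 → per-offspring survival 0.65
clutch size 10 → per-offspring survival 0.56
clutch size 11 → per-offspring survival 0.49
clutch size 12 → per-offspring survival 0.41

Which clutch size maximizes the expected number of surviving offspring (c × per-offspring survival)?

Expected surviving offspring = c × s(c):
  c=6: 6 × 0.79 = 4.740
  c=7: 7 × 0.75 = 5.250
  c=8: 8 × 0.72 = 5.760
  c=9: 9 × 0.65 = 5.850
  c=10: 10 × 0.56 = 5.600
  c=11: 11 × 0.49 = 5.390
  c=12: 12 × 0.41 = 4.920
Maximum at c = 9 (5.850 surviving offspring).

9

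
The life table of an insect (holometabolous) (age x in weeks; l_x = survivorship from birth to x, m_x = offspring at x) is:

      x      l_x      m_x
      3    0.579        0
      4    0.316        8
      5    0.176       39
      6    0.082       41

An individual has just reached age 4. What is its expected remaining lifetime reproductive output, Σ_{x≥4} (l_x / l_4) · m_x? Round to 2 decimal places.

l_4 = 0.316. Conditional survival from age 4 to x is l_x / l_4.
  x=4: (0.316/0.316) × 8 = 8.0000
  x=5: (0.176/0.316) × 39 = 21.7215
  x=6: (0.082/0.316) × 41 = 10.6392
Sum = 8.0000 + 21.7215 + 10.6392 = 40.3608

40.36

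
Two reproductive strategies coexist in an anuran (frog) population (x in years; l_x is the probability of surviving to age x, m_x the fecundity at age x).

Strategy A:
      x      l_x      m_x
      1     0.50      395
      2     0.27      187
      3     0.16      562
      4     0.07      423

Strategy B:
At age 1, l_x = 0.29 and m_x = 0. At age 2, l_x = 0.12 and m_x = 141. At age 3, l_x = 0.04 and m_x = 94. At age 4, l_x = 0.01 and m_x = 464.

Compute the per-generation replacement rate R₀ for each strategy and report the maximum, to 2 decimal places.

367.52

Strategy A: R₀ = 0.50×395 + 0.27×187 + 0.16×562 + 0.07×423 = 367.5200
Strategy B: R₀ = 0.29×0 + 0.12×141 + 0.04×94 + 0.01×464 = 25.3200
Highest R₀: strategy A with 367.5200.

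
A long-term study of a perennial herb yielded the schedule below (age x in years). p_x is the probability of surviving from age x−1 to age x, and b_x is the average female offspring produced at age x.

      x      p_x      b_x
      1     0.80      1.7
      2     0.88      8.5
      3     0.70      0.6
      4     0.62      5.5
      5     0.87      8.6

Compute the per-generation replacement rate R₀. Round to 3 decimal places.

11.606

Survivorship from birth: l_x = p_1·p_2·…·p_x.
  l_1 = 0.80000
  l_2 = 0.70400
  l_3 = 0.49280
  l_4 = 0.30554
  l_5 = 0.26582
R₀ = Σ l_x b_x:
  age 1: 0.80000 × 1.7 = 1.3600
  age 2: 0.70400 × 8.5 = 5.9840
  age 3: 0.49280 × 0.6 = 0.2957
  age 4: 0.30554 × 5.5 = 1.6805
  age 5: 0.26582 × 8.6 = 2.2861
R₀ = 1.3600 + 5.9840 + 0.2957 + 1.6805 + 2.2861 = 11.6062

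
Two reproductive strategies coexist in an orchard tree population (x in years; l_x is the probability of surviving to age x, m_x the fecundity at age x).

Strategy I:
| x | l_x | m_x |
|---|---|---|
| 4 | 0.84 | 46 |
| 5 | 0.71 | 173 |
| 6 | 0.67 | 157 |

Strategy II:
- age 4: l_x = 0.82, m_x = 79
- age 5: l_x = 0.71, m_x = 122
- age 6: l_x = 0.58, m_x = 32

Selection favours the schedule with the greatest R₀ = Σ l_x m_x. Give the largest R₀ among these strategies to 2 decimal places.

Strategy I: R₀ = 0.84×46 + 0.71×173 + 0.67×157 = 266.6600
Strategy II: R₀ = 0.82×79 + 0.71×122 + 0.58×32 = 169.9600
Highest R₀: strategy I with 266.6600.

266.66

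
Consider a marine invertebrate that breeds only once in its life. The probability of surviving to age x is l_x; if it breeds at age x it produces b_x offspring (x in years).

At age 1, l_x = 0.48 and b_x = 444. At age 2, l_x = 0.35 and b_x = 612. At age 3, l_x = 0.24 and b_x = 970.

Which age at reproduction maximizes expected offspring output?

3

Expected offspring if breeding at age x = l_x × b_x:
  age 1: 0.48 × 444 = 213.120
  age 2: 0.35 × 612 = 214.200
  age 3: 0.24 × 970 = 232.800
Maximum at age 3 (232.800).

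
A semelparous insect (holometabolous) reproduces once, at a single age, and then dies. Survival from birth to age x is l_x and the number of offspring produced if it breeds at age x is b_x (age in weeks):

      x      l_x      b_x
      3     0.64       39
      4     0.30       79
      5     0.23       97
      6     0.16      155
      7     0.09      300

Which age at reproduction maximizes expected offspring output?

7

Expected offspring if breeding at age x = l_x × b_x:
  age 3: 0.64 × 39 = 24.960
  age 4: 0.30 × 79 = 23.700
  age 5: 0.23 × 97 = 22.310
  age 6: 0.16 × 155 = 24.800
  age 7: 0.09 × 300 = 27.000
Maximum at age 7 (27.000).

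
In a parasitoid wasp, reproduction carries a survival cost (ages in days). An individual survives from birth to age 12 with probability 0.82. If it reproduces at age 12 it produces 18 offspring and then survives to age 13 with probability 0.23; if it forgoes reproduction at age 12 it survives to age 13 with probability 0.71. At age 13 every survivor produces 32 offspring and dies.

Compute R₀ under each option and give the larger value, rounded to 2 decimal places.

20.80

breed at age 12: R₀ = 0.82 × (18 + 0.23 × 32) = 0.82 × 25.3600 = 20.7952
delay to age 13: R₀ = 0.82 × (0.71 × 32) = 0.82 × 22.7200 = 18.6304
Higher: breed at age 12 (20.7952).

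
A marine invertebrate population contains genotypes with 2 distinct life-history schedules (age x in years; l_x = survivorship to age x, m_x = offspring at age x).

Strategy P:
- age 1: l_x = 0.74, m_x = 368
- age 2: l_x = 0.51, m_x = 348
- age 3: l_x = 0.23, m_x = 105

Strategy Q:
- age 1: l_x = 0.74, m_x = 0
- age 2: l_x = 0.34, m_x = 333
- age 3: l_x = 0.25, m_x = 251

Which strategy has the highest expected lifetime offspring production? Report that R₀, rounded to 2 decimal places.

Strategy P: R₀ = 0.74×368 + 0.51×348 + 0.23×105 = 473.9500
Strategy Q: R₀ = 0.74×0 + 0.34×333 + 0.25×251 = 175.9700
Highest R₀: strategy P with 473.9500.

473.95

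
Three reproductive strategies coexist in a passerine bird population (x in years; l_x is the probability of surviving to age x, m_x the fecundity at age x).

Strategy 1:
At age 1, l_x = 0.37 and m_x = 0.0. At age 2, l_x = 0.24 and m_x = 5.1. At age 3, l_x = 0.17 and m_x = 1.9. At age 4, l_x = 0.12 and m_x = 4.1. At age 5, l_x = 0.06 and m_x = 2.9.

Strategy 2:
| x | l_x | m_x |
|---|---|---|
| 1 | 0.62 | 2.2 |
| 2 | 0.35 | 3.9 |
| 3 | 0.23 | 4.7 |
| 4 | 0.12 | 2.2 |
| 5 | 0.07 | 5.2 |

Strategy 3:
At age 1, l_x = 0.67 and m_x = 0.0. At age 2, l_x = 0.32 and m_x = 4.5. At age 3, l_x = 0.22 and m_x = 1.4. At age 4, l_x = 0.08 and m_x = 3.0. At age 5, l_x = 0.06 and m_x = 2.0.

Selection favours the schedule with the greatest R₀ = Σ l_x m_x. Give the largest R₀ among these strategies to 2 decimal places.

4.44

Strategy 1: R₀ = 0.37×0.0 + 0.24×5.1 + 0.17×1.9 + 0.12×4.1 + 0.06×2.9 = 2.2130
Strategy 2: R₀ = 0.62×2.2 + 0.35×3.9 + 0.23×4.7 + 0.12×2.2 + 0.07×5.2 = 4.4380
Strategy 3: R₀ = 0.67×0.0 + 0.32×4.5 + 0.22×1.4 + 0.08×3.0 + 0.06×2.0 = 2.1080
Highest R₀: strategy 2 with 4.4380.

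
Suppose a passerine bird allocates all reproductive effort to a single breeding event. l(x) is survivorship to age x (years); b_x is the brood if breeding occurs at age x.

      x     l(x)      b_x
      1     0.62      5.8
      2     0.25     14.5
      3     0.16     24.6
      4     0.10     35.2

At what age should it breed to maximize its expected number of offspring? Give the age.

3

Expected offspring if breeding at age x = l(x) × b_x:
  age 1: 0.62 × 5.8 = 3.596
  age 2: 0.25 × 14.5 = 3.625
  age 3: 0.16 × 24.6 = 3.936
  age 4: 0.10 × 35.2 = 3.520
Maximum at age 3 (3.936).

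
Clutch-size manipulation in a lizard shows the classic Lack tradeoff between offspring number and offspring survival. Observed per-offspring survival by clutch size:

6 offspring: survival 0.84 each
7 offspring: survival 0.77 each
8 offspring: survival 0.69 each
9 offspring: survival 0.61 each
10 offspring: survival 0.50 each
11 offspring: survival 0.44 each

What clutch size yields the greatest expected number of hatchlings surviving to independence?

Expected hatchlings surviving to independence = c × s(c):
  c=6: 6 × 0.84 = 5.040
  c=7: 7 × 0.77 = 5.390
  c=8: 8 × 0.69 = 5.520
  c=9: 9 × 0.61 = 5.490
  c=10: 10 × 0.50 = 5.000
  c=11: 11 × 0.44 = 4.840
Maximum at c = 8 (5.520 hatchlings surviving to independence).

8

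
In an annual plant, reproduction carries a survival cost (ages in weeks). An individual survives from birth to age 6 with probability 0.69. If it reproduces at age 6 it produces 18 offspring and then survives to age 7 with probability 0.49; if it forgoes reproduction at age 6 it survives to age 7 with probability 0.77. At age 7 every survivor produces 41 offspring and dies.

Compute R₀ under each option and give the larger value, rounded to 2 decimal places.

breed at age 6: R₀ = 0.69 × (18 + 0.49 × 41) = 0.69 × 38.0900 = 26.2821
delay to age 7: R₀ = 0.69 × (0.77 × 41) = 0.69 × 31.5700 = 21.7833
Higher: breed at age 6 (26.2821).

26.28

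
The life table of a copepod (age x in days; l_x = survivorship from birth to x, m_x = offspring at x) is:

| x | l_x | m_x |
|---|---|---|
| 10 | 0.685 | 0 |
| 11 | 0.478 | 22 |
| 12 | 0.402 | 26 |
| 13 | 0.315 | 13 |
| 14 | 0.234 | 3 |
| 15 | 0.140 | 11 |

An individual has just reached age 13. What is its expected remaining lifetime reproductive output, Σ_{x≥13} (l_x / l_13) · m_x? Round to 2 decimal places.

20.12

l_13 = 0.315. Conditional survival from age 13 to x is l_x / l_13.
  x=13: (0.315/0.315) × 13 = 13.0000
  x=14: (0.234/0.315) × 3 = 2.2286
  x=15: (0.140/0.315) × 11 = 4.8889
Sum = 13.0000 + 2.2286 + 4.8889 = 20.1175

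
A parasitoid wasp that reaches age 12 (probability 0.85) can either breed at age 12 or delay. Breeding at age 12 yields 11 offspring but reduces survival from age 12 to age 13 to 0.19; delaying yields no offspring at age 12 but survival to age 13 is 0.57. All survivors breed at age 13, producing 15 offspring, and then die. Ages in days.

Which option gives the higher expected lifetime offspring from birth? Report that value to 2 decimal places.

11.77

breed at age 12: R₀ = 0.85 × (11 + 0.19 × 15) = 0.85 × 13.8500 = 11.7725
delay to age 13: R₀ = 0.85 × (0.57 × 15) = 0.85 × 8.5500 = 7.2675
Higher: breed at age 12 (11.7725).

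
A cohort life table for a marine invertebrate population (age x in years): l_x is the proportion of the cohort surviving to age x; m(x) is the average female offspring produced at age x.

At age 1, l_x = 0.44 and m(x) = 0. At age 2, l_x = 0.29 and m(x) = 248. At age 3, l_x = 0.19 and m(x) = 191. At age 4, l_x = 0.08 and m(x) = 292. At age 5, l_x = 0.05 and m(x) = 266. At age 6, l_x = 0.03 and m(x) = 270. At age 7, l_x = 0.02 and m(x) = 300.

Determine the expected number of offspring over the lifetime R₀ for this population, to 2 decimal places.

R₀ = Σ l_x m(x):
  age 1: 0.44 × 0 = 0.0000
  age 2: 0.29 × 248 = 71.9200
  age 3: 0.19 × 191 = 36.2900
  age 4: 0.08 × 292 = 23.3600
  age 5: 0.05 × 266 = 13.3000
  age 6: 0.03 × 270 = 8.1000
  age 7: 0.02 × 300 = 6.0000
R₀ = 0.0000 + 71.9200 + 36.2900 + 23.3600 + 13.3000 + 8.1000 + 6.0000 = 158.9700

158.97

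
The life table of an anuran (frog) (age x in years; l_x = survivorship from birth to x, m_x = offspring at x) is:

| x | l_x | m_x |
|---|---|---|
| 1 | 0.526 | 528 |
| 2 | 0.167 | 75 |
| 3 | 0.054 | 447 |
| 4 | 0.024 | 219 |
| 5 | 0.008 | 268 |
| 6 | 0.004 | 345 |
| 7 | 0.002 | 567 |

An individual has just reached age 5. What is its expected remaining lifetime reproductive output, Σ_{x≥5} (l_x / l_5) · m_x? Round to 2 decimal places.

l_5 = 0.008. Conditional survival from age 5 to x is l_x / l_5.
  x=5: (0.008/0.008) × 268 = 268.0000
  x=6: (0.004/0.008) × 345 = 172.5000
  x=7: (0.002/0.008) × 567 = 141.7500
Sum = 268.0000 + 172.5000 + 141.7500 = 582.2500

582.25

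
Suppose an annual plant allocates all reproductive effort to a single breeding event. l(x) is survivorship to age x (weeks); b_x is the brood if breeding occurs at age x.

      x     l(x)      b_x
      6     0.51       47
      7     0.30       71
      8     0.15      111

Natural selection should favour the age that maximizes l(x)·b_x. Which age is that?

Expected offspring if breeding at age x = l(x) × b_x:
  age 6: 0.51 × 47 = 23.970
  age 7: 0.30 × 71 = 21.300
  age 8: 0.15 × 111 = 16.650
Maximum at age 6 (23.970).

6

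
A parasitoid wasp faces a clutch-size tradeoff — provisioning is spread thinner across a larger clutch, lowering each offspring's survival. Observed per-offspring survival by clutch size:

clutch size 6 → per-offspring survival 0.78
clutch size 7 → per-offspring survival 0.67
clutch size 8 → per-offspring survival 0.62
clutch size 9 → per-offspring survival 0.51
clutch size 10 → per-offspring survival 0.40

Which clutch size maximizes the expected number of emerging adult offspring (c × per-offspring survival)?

8

Expected emerging adult offspring = c × s(c):
  c=6: 6 × 0.78 = 4.680
  c=7: 7 × 0.67 = 4.690
  c=8: 8 × 0.62 = 4.960
  c=9: 9 × 0.51 = 4.590
  c=10: 10 × 0.40 = 4.000
Maximum at c = 8 (4.960 emerging adult offspring).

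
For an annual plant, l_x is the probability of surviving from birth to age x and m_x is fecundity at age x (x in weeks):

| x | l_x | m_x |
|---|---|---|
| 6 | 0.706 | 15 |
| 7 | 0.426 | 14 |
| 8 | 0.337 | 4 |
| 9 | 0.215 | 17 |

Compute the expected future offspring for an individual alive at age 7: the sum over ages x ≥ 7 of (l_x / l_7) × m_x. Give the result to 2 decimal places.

25.74

l_7 = 0.426. Conditional survival from age 7 to x is l_x / l_7.
  x=7: (0.426/0.426) × 14 = 14.0000
  x=8: (0.337/0.426) × 4 = 3.1643
  x=9: (0.215/0.426) × 17 = 8.5798
Sum = 14.0000 + 3.1643 + 8.5798 = 25.7441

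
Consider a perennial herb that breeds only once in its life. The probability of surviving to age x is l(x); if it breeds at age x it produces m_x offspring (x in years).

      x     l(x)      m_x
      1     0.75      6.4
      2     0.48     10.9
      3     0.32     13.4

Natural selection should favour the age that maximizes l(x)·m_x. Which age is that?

Expected offspring if breeding at age x = l(x) × m_x:
  age 1: 0.75 × 6.4 = 4.800
  age 2: 0.48 × 10.9 = 5.232
  age 3: 0.32 × 13.4 = 4.288
Maximum at age 2 (5.232).

2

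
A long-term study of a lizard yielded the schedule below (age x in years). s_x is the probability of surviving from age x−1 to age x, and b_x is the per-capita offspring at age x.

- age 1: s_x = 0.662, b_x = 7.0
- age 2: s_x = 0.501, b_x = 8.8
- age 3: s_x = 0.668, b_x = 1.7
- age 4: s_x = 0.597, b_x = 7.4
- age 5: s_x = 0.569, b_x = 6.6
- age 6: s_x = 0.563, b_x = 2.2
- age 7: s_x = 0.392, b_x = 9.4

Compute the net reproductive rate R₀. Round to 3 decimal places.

Survivorship from birth: l_x = s_1·s_2·…·s_x.
  l_1 = 0.66200
  l_2 = 0.33166
  l_3 = 0.22155
  l_4 = 0.13227
  l_5 = 0.07526
  l_6 = 0.04237
  l_7 = 0.01661
R₀ = Σ l_x b_x:
  age 1: 0.66200 × 7.0 = 4.6340
  age 2: 0.33166 × 8.8 = 2.9186
  age 3: 0.22155 × 1.7 = 0.3766
  age 4: 0.13227 × 7.4 = 0.9788
  age 5: 0.07526 × 6.6 = 0.4967
  age 6: 0.04237 × 2.2 = 0.0932
  age 7: 0.01661 × 9.4 = 0.1561
R₀ = 4.6340 + 2.9186 + 0.3766 + 0.9788 + 0.4967 + 0.0932 + 0.1561 = 9.6541

9.654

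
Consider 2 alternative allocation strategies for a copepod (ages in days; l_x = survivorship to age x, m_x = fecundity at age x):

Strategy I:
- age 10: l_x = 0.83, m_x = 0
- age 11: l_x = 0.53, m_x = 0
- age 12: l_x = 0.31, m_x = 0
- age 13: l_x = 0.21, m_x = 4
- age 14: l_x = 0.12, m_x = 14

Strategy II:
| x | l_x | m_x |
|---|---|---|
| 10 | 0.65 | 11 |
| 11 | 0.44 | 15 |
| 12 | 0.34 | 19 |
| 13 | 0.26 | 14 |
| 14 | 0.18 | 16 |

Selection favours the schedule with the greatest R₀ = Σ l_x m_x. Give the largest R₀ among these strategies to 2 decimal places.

26.73

Strategy I: R₀ = 0.83×0 + 0.53×0 + 0.31×0 + 0.21×4 + 0.12×14 = 2.5200
Strategy II: R₀ = 0.65×11 + 0.44×15 + 0.34×19 + 0.26×14 + 0.18×16 = 26.7300
Highest R₀: strategy II with 26.7300.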